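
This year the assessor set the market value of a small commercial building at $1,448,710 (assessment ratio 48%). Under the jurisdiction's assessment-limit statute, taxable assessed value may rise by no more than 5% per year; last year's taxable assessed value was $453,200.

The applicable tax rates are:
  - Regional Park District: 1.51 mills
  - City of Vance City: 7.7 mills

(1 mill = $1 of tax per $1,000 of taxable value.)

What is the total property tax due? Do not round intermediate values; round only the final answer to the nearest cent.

$4,382.67

Uncapped assessed value = $1,448,710 × 0.48 = $695,380.8
Cap limit = $453,200 × 1.05 = $475,860
Taxable assessed value = min($695,380.8, $475,860) = $475,860 (cap binds)
Regional Park District: $475,860 × 0.00151 = $718.5486
City of Vance City: $475,860 × 0.0077 = $3,664.122
Total = $4,382.6706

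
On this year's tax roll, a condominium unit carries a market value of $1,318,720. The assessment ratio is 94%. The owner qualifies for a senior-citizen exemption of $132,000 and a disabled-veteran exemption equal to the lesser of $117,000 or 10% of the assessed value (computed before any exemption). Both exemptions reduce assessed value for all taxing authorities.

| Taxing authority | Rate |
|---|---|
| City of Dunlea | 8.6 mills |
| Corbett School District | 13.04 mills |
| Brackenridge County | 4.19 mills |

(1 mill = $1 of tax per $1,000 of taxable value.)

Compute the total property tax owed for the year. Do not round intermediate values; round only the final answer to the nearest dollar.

Assessed value = $1,318,720 × 0.94 = $1,239,596.8
Disabled-veteran exemption = min($117,000, 10% × $1,239,596.8) = min($117,000, $123,959.68) = $117,000 (dollar cap binds)
Taxable value = $1,239,596.8 − $132,000 − $117,000 = $990,596.8
City of Dunlea: $990,596.8 × 0.0086 = $8,519.13248
Corbett School District: $990,596.8 × 0.01304 = $12,917.382272
Brackenridge County: $990,596.8 × 0.00419 = $4,150.600592
Total = $25,587.115344

$25,587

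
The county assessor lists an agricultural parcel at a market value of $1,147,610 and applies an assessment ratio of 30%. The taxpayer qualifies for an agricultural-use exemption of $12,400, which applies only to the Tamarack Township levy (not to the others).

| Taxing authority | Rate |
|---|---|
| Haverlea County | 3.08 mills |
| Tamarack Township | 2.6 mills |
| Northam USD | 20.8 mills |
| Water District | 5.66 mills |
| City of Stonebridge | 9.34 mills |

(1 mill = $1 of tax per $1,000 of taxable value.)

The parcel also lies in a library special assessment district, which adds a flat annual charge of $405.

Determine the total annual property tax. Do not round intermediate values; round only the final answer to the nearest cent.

Assessed value = $1,147,610 × 0.3 = $344,283
Haverlea County: $344,283 × 0.00308 = $1,060.39164
Tamarack Township: ($344,283 − $12,400) × 0.0026 = $331,883 × 0.0026 = $862.8958
Northam USD: $344,283 × 0.0208 = $7,161.0864
Water District: $344,283 × 0.00566 = $1,948.64178
City of Stonebridge: $344,283 × 0.00934 = $3,215.60322
Levies subtotal = $14,248.61884
Total = $14,248.61884 + $405 = $14,653.61884

$14,653.62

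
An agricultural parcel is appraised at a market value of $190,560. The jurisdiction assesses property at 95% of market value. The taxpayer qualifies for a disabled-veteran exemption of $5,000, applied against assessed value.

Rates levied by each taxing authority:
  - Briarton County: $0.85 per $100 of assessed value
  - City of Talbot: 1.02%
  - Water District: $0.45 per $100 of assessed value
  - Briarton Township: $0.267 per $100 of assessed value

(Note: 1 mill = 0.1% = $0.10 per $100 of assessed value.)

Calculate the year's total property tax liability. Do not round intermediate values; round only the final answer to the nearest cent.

Assessed value = $190,560 × 0.95 = $181,032
Taxable value = $181,032 − $5,000 = $176,032
Briarton County: $176,032 × 0.0085 = $1,496.272
City of Talbot: $176,032 × 0.0102 = $1,795.5264
Water District: $176,032 × 0.0045 = $792.144
Briarton Township: $176,032 × 0.00267 = $470.00544
Total = $4,553.94784

$4,553.95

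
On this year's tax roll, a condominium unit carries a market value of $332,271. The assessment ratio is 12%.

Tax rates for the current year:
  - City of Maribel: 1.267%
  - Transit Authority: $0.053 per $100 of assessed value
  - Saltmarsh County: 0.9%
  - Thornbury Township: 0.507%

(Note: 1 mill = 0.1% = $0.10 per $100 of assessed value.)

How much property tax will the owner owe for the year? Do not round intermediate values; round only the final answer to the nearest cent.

Assessed value = $332,271 × 0.12 = $39,872.52
City of Maribel: $39,872.52 × 0.01267 = $505.1848284
Transit Authority: $39,872.52 × 0.00053 = $21.1324356
Saltmarsh County: $39,872.52 × 0.009 = $358.85268
Thornbury Township: $39,872.52 × 0.00507 = $202.1536764
Total = $1,087.3236204

$1,087.32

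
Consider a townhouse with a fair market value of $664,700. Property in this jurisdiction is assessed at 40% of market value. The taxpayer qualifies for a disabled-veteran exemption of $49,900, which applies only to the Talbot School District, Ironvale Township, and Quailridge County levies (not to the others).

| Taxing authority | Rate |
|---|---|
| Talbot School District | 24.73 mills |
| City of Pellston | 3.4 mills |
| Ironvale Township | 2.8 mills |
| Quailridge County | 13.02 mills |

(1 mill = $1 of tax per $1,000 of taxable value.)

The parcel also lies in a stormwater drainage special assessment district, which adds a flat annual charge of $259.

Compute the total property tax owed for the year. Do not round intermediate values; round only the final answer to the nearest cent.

$9,920.98

Assessed value = $664,700 × 0.4 = $265,880
Talbot School District: ($265,880 − $49,900) × 0.02473 = $215,980 × 0.02473 = $5,341.1854
City of Pellston: $265,880 × 0.0034 = $903.992
Ironvale Township: ($265,880 − $49,900) × 0.0028 = $215,980 × 0.0028 = $604.744
Quailridge County: ($265,880 − $49,900) × 0.01302 = $215,980 × 0.01302 = $2,812.0596
Levies subtotal = $9,661.981
Total = $9,661.981 + $259 = $9,920.981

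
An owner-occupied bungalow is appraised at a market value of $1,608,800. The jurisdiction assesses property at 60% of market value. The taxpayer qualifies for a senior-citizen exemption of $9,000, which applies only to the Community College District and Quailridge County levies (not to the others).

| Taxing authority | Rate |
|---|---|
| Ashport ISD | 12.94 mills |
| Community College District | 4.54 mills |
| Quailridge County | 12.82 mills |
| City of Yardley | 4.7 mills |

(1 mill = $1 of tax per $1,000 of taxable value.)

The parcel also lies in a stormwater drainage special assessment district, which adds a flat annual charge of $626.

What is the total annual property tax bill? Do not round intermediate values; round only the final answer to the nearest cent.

Assessed value = $1,608,800 × 0.6 = $965,280
Ashport ISD: $965,280 × 0.01294 = $12,490.7232
Community College District: ($965,280 − $9,000) × 0.00454 = $956,280 × 0.00454 = $4,341.5112
Quailridge County: ($965,280 − $9,000) × 0.01282 = $956,280 × 0.01282 = $12,259.5096
City of Yardley: $965,280 × 0.0047 = $4,536.816
Levies subtotal = $33,628.56
Total = $33,628.56 + $626 = $34,254.56

$34,254.56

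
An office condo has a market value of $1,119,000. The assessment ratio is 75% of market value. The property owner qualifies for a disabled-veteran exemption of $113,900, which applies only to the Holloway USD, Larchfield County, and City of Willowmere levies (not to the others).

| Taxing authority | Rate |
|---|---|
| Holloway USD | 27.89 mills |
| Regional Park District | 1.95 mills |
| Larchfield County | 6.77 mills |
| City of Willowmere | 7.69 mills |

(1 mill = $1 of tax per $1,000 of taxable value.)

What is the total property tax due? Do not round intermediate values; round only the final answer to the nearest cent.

$32,355.11

Assessed value = $1,119,000 × 0.75 = $839,250
Holloway USD: ($839,250 − $113,900) × 0.02789 = $725,350 × 0.02789 = $20,230.0115
Regional Park District: $839,250 × 0.00195 = $1,636.5375
Larchfield County: ($839,250 − $113,900) × 0.00677 = $725,350 × 0.00677 = $4,910.6195
City of Willowmere: ($839,250 − $113,900) × 0.00769 = $725,350 × 0.00769 = $5,577.9415
Total = $32,355.11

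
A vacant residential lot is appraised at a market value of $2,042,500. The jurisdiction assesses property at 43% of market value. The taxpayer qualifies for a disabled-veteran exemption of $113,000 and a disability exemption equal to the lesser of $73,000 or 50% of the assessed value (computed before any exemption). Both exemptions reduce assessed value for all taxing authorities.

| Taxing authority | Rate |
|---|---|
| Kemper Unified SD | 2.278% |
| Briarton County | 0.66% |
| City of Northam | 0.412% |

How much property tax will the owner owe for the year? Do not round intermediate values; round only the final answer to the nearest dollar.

$23,191

Assessed value = $2,042,500 × 0.43 = $878,275
Disability exemption = min($73,000, 50% × $878,275) = min($73,000, $439,137.5) = $73,000 (dollar cap binds)
Taxable value = $878,275 − $113,000 − $73,000 = $692,275
Kemper Unified SD: $692,275 × 0.02278 = $15,770.0245
Briarton County: $692,275 × 0.0066 = $4,569.015
City of Northam: $692,275 × 0.00412 = $2,852.173
Total = $23,191.2125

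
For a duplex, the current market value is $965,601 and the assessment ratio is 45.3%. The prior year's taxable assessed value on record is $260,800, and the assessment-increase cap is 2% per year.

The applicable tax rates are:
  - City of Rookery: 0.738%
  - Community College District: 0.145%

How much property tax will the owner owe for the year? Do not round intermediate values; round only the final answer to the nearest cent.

Uncapped assessed value = $965,601 × 0.453 = $437,417.253
Cap limit = $260,800 × 1.02 = $266,016
Taxable assessed value = min($437,417.253, $266,016) = $266,016 (cap binds)
City of Rookery: $266,016 × 0.00738 = $1,963.19808
Community College District: $266,016 × 0.00145 = $385.7232
Total = $2,348.92128

$2,348.92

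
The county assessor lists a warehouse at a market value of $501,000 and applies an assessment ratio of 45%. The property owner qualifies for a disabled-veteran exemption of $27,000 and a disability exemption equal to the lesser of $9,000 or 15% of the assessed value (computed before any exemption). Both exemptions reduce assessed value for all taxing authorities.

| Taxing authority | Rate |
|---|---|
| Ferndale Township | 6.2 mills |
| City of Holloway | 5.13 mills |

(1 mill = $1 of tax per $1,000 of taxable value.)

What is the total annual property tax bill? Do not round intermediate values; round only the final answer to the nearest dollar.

Assessed value = $501,000 × 0.45 = $225,450
Disability exemption = min($9,000, 15% × $225,450) = min($9,000, $33,817.5) = $9,000 (dollar cap binds)
Taxable value = $225,450 − $27,000 − $9,000 = $189,450
Ferndale Township: $189,450 × 0.0062 = $1,174.59
City of Holloway: $189,450 × 0.00513 = $971.8785
Total = $2,146.4685

$2,146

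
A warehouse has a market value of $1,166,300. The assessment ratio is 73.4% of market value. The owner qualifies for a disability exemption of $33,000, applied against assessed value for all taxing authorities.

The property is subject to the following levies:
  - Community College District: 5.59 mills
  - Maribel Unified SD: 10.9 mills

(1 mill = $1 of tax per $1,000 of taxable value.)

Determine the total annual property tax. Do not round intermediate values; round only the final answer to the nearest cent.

Assessed value = $1,166,300 × 0.734 = $856,064.2
Taxable value = $856,064.2 − $33,000 = $823,064.2
Community College District: $823,064.2 × 0.00559 = $4,600.928878
Maribel Unified SD: $823,064.2 × 0.0109 = $8,971.39978
Total = $4,600.928878 + $8,971.39978 = $13,572.328658

$13,572.33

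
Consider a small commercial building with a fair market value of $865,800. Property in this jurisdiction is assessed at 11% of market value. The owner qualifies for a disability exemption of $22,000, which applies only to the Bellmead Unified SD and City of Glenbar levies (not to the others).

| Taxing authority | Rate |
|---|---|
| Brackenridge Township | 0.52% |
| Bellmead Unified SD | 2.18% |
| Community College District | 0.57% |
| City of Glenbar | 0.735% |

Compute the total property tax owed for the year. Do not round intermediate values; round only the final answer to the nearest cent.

$3,172.98

Assessed value = $865,800 × 0.11 = $95,238
Brackenridge Township: $95,238 × 0.0052 = $495.2376
Bellmead Unified SD: ($95,238 − $22,000) × 0.0218 = $73,238 × 0.0218 = $1,596.5884
Community College District: $95,238 × 0.0057 = $542.8566
City of Glenbar: ($95,238 − $22,000) × 0.00735 = $73,238 × 0.00735 = $538.2993
Total = $3,172.9819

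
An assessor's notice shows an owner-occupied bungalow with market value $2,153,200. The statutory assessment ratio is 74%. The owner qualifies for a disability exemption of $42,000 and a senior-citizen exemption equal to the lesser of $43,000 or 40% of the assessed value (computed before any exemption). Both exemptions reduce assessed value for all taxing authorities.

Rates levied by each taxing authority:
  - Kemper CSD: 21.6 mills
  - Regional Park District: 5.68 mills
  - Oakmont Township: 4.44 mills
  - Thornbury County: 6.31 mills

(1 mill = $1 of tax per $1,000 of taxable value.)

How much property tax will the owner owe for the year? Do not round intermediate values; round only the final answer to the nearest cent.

Assessed value = $2,153,200 × 0.74 = $1,593,368
Senior-citizen exemption = min($43,000, 40% × $1,593,368) = min($43,000, $637,347.2) = $43,000 (dollar cap binds)
Taxable value = $1,593,368 − $42,000 − $43,000 = $1,508,368
Kemper CSD: $1,508,368 × 0.0216 = $32,580.7488
Regional Park District: $1,508,368 × 0.00568 = $8,567.53024
Oakmont Township: $1,508,368 × 0.00444 = $6,697.15392
Thornbury County: $1,508,368 × 0.00631 = $9,517.80208
Total = $57,363.23504

$57,363.24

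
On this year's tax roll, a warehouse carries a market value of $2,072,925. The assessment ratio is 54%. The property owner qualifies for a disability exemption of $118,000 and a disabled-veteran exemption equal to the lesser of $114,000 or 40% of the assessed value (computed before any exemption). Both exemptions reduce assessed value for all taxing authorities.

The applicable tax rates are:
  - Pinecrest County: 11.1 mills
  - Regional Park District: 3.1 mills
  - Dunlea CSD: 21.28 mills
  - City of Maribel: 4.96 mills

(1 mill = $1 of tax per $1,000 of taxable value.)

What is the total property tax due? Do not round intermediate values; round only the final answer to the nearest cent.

$35,885.63

Assessed value = $2,072,925 × 0.54 = $1,119,379.5
Disabled-veteran exemption = min($114,000, 40% × $1,119,379.5) = min($114,000, $447,751.8) = $114,000 (dollar cap binds)
Taxable value = $1,119,379.5 − $118,000 − $114,000 = $887,379.5
Pinecrest County: $887,379.5 × 0.0111 = $9,849.91245
Regional Park District: $887,379.5 × 0.0031 = $2,750.87645
Dunlea CSD: $887,379.5 × 0.02128 = $18,883.43576
City of Maribel: $887,379.5 × 0.00496 = $4,401.40232
Total = $35,885.62698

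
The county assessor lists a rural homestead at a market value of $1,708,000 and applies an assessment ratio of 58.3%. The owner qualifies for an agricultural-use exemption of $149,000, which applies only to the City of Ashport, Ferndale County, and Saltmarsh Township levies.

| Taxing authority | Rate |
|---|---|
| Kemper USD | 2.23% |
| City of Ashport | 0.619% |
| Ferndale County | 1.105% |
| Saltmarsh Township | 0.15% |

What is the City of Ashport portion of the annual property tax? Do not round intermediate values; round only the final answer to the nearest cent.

$5,241.47

Assessed value = $1,708,000 × 0.583 = $995,764
City of Ashport taxable value = $995,764 − $149,000 = $846,764
City of Ashport levy = $846,764 × 0.00619 = $5,241.46916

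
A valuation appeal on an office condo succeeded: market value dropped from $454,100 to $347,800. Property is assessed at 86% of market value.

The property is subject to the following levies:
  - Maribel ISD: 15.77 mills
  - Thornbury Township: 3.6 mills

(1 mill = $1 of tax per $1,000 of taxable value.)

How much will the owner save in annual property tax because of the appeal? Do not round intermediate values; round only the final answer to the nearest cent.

Old assessed value = $454,100 × 0.86 = $390,526
New assessed value = $347,800 × 0.86 = $299,108
Combined rate = 0.01577 + 0.0036 = 0.01937
Old tax = $390,526 × 0.01937 = $7,564.48862
New tax = $299,108 × 0.01937 = $5,793.72196
Reduction = $7,564.48862 − $5,793.72196 = $1,770.76666

$1,770.77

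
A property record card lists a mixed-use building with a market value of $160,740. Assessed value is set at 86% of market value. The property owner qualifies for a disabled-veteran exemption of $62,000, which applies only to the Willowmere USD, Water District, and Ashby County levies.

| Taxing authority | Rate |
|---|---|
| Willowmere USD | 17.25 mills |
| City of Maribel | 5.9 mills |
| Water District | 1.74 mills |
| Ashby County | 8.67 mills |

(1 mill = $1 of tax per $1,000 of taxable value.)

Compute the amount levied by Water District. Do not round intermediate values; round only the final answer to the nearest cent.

$132.65

Assessed value = $160,740 × 0.86 = $138,236.4
Water District taxable value = $138,236.4 − $62,000 = $76,236.4
Water District levy = $76,236.4 × 0.00174 = $132.651336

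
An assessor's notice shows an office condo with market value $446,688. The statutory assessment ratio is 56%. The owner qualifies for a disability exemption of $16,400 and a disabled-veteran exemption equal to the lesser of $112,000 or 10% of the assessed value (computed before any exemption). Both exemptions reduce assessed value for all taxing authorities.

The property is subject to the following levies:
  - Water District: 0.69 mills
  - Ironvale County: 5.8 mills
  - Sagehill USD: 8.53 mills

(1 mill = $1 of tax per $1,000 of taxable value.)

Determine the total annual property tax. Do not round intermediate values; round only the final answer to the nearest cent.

Assessed value = $446,688 × 0.56 = $250,145.28
Disabled-veteran exemption = min($112,000, 10% × $250,145.28) = min($112,000, $25,014.528) = $25,014.528 (percentage binds)
Taxable value = $250,145.28 − $16,400 − $25,014.528 = $208,730.752
Water District: $208,730.752 × 0.00069 = $144.02421888
Ironvale County: $208,730.752 × 0.0058 = $1,210.6383616
Sagehill USD: $208,730.752 × 0.00853 = $1,780.47331456
Total = $3,135.13589504

$3,135.14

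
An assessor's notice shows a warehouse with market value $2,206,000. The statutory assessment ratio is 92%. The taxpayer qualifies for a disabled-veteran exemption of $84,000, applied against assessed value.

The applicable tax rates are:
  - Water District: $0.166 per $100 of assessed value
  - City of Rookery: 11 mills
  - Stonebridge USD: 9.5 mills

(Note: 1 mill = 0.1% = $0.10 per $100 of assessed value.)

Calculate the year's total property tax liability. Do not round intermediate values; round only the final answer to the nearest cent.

Assessed value = $2,206,000 × 0.92 = $2,029,520
Taxable value = $2,029,520 − $84,000 = $1,945,520
Water District: $1,945,520 × 0.00166 = $3,229.5632
City of Rookery: $1,945,520 × 0.011 = $21,400.72
Stonebridge USD: $1,945,520 × 0.0095 = $18,482.44
Total = $43,112.7232

$43,112.72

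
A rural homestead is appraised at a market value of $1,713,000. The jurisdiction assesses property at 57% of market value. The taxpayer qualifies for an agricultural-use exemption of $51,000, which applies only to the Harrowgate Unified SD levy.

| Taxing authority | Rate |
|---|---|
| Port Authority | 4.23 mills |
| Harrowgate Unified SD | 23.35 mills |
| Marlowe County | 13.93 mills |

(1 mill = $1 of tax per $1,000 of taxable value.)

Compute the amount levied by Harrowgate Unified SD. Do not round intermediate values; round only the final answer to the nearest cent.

$21,608.32

Assessed value = $1,713,000 × 0.57 = $976,410
Harrowgate Unified SD taxable value = $976,410 − $51,000 = $925,410
Harrowgate Unified SD levy = $925,410 × 0.02335 = $21,608.3235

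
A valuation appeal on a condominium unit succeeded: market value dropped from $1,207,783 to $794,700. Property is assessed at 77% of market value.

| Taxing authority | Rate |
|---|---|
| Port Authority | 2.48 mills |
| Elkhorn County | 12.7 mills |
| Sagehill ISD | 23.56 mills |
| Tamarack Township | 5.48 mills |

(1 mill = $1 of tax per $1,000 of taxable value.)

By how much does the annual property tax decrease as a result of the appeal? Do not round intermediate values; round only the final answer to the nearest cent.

Old assessed value = $1,207,783 × 0.77 = $929,992.91
New assessed value = $794,700 × 0.77 = $611,919
Combined rate = 0.00248 + 0.0127 + 0.02356 + 0.00548 = 0.04422
Old tax = $929,992.91 × 0.04422 = $41,124.2864802
New tax = $611,919 × 0.04422 = $27,059.05818
Reduction = $41,124.2864802 − $27,059.05818 = $14,065.2283002

$14,065.23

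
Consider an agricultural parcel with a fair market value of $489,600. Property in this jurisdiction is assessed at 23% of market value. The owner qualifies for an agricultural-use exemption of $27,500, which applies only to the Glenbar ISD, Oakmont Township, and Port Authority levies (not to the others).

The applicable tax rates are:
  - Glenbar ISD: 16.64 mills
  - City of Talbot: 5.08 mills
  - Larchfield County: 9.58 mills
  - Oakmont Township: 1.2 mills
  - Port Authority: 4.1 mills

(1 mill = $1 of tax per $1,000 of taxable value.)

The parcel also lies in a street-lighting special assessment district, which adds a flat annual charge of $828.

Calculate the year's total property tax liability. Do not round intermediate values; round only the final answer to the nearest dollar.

$4,346

Assessed value = $489,600 × 0.23 = $112,608
Glenbar ISD: ($112,608 − $27,500) × 0.01664 = $85,108 × 0.01664 = $1,416.19712
City of Talbot: $112,608 × 0.00508 = $572.04864
Larchfield County: $112,608 × 0.00958 = $1,078.78464
Oakmont Township: ($112,608 − $27,500) × 0.0012 = $85,108 × 0.0012 = $102.1296
Port Authority: ($112,608 − $27,500) × 0.0041 = $85,108 × 0.0041 = $348.9428
Levies subtotal = $3,518.1028
Total = $3,518.1028 + $828 = $4,346.1028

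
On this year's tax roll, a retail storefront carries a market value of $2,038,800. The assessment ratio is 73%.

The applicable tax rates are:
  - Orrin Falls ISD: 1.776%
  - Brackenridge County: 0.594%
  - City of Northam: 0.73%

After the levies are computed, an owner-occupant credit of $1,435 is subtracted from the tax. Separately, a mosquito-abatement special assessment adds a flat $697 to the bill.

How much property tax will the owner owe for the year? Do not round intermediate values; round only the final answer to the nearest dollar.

Assessed value = $2,038,800 × 0.73 = $1,488,324
Orrin Falls ISD: $1,488,324 × 0.01776 = $26,432.63424
Brackenridge County: $1,488,324 × 0.00594 = $8,840.64456
City of Northam: $1,488,324 × 0.0073 = $10,864.7652
Levies subtotal = $46,138.044
After credit = $46,138.044 − $1,435 = $44,703.044
Total = $44,703.044 + $697 = $45,400.044

$45,400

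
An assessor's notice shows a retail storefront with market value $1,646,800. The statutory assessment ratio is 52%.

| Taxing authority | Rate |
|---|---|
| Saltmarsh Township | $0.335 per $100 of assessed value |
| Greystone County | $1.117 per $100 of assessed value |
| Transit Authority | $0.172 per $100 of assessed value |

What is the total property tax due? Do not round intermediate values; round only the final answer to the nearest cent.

$13,906.90

Assessed value = $1,646,800 × 0.52 = $856,336
Saltmarsh Township: $856,336 × 0.00335 = $2,868.7256
Greystone County: $856,336 × 0.01117 = $9,565.27312
Transit Authority: $856,336 × 0.00172 = $1,472.89792
Total = $2,868.7256 + $9,565.27312 + $1,472.89792 = $13,906.89664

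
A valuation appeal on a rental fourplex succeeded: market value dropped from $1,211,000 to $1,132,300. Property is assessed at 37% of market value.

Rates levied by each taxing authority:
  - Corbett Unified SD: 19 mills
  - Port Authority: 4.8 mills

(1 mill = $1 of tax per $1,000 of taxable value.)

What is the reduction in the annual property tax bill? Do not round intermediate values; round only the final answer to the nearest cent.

$693.03

Old assessed value = $1,211,000 × 0.37 = $448,070
New assessed value = $1,132,300 × 0.37 = $418,951
Combined rate = 0.019 + 0.0048 = 0.0238
Old tax = $448,070 × 0.0238 = $10,664.066
New tax = $418,951 × 0.0238 = $9,971.0338
Reduction = $10,664.066 − $9,971.0338 = $693.0322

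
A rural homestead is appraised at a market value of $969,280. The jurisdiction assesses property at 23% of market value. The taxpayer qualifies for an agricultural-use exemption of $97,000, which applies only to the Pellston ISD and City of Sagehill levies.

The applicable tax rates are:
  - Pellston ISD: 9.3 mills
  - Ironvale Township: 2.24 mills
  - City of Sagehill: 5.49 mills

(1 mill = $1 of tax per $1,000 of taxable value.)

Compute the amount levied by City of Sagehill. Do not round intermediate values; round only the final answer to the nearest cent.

Assessed value = $969,280 × 0.23 = $222,934.4
City of Sagehill taxable value = $222,934.4 − $97,000 = $125,934.4
City of Sagehill levy = $125,934.4 × 0.00549 = $691.379856

$691.38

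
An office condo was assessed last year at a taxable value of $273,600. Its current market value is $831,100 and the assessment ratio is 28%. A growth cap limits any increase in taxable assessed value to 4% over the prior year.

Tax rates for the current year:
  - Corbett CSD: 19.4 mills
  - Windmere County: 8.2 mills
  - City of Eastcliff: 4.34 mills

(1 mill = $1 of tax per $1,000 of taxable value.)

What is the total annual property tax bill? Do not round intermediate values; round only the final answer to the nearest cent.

Uncapped assessed value = $831,100 × 0.28 = $232,708
Cap limit = $273,600 × 1.04 = $284,544
Taxable assessed value = min($232,708, $284,544) = $232,708 (cap does not bind)
Corbett CSD: $232,708 × 0.0194 = $4,514.5352
Windmere County: $232,708 × 0.0082 = $1,908.2056
City of Eastcliff: $232,708 × 0.00434 = $1,009.95272
Total = $7,432.69352

$7,432.69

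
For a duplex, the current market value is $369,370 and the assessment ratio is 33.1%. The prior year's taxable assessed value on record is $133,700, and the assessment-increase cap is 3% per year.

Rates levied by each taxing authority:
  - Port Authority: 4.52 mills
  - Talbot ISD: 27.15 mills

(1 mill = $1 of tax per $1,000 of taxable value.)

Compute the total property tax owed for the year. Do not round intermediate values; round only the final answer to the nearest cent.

Uncapped assessed value = $369,370 × 0.331 = $122,261.47
Cap limit = $133,700 × 1.03 = $137,711
Taxable assessed value = min($122,261.47, $137,711) = $122,261.47 (cap does not bind)
Port Authority: $122,261.47 × 0.00452 = $552.6218444
Talbot ISD: $122,261.47 × 0.02715 = $3,319.3989105
Total = $3,872.0207549

$3,872.02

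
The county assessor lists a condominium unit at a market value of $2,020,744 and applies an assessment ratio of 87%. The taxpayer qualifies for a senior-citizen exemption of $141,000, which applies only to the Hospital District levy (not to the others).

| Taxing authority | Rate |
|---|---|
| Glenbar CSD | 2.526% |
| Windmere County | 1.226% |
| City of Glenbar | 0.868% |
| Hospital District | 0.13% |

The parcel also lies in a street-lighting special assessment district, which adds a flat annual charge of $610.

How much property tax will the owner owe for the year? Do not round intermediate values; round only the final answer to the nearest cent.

Assessed value = $2,020,744 × 0.87 = $1,758,047.28
Glenbar CSD: $1,758,047.28 × 0.02526 = $44,408.2742928
Windmere County: $1,758,047.28 × 0.01226 = $21,553.6596528
City of Glenbar: $1,758,047.28 × 0.00868 = $15,259.8503904
Hospital District: ($1,758,047.28 − $141,000) × 0.0013 = $1,617,047.28 × 0.0013 = $2,102.161464
Levies subtotal = $83,323.9458
Total = $83,323.9458 + $610 = $83,933.9458

$83,933.95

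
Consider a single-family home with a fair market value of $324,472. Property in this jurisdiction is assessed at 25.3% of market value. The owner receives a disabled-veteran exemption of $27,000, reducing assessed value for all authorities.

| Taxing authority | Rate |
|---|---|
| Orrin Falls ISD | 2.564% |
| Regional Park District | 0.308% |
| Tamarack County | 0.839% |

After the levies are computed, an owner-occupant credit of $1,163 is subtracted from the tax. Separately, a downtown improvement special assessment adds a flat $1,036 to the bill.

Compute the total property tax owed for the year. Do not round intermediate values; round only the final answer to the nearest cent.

Assessed value = $324,472 × 0.253 = $82,091.416
Taxable value = $82,091.416 − $27,000 = $55,091.416
Orrin Falls ISD: $55,091.416 × 0.02564 = $1,412.54390624
Regional Park District: $55,091.416 × 0.00308 = $169.68156128
Tamarack County: $55,091.416 × 0.00839 = $462.21698024
Levies subtotal = $2,044.44244776
After credit = $2,044.44244776 − $1,163 = $881.44244776
Total = $881.44244776 + $1,036 = $1,917.44244776

$1,917.44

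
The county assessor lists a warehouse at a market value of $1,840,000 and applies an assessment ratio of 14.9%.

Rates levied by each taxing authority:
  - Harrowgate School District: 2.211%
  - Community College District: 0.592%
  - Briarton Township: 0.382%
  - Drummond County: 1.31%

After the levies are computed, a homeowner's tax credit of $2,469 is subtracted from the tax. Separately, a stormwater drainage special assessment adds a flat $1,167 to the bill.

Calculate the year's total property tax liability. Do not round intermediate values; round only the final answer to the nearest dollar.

Assessed value = $1,840,000 × 0.149 = $274,160
Harrowgate School District: $274,160 × 0.02211 = $6,061.6776
Community College District: $274,160 × 0.00592 = $1,623.0272
Briarton Township: $274,160 × 0.00382 = $1,047.2912
Drummond County: $274,160 × 0.0131 = $3,591.496
Levies subtotal = $12,323.492
After credit = $12,323.492 − $2,469 = $9,854.492
Total = $9,854.492 + $1,167 = $11,021.492

$11,021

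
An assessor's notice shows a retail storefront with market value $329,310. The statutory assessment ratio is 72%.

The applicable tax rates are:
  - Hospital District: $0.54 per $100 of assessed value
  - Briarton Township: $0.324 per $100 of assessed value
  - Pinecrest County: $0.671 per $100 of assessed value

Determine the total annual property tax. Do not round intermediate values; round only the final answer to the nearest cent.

Assessed value = $329,310 × 0.72 = $237,103.2
Hospital District: $237,103.2 × 0.0054 = $1,280.35728
Briarton Township: $237,103.2 × 0.00324 = $768.214368
Pinecrest County: $237,103.2 × 0.00671 = $1,590.962472
Total = $1,280.35728 + $768.214368 + $1,590.962472 = $3,639.53412

$3,639.53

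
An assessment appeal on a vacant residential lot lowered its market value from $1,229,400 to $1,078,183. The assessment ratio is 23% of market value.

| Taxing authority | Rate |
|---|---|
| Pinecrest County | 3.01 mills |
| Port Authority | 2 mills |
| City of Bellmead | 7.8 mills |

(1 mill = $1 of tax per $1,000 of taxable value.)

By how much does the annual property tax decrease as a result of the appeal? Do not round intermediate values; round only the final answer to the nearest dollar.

$446

Old assessed value = $1,229,400 × 0.23 = $282,762
New assessed value = $1,078,183 × 0.23 = $247,982.09
Combined rate = 0.00301 + 0.002 + 0.0078 = 0.01281
Old tax = $282,762 × 0.01281 = $3,622.18122
New tax = $247,982.09 × 0.01281 = $3,176.6505729
Reduction = $3,622.18122 − $3,176.6505729 = $445.5306471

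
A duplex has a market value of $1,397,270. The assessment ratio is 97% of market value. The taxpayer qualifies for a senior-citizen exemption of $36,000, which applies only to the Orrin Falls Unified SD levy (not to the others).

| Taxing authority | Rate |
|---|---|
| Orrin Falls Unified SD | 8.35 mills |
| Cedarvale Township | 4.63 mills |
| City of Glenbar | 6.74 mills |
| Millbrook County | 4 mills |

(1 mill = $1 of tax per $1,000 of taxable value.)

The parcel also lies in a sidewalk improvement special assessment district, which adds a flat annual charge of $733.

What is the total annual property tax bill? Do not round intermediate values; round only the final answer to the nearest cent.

Assessed value = $1,397,270 × 0.97 = $1,355,351.9
Orrin Falls Unified SD: ($1,355,351.9 − $36,000) × 0.00835 = $1,319,351.9 × 0.00835 = $11,016.588365
Cedarvale Township: $1,355,351.9 × 0.00463 = $6,275.279297
City of Glenbar: $1,355,351.9 × 0.00674 = $9,135.071806
Millbrook County: $1,355,351.9 × 0.004 = $5,421.4076
Levies subtotal = $31,848.347068
Total = $31,848.347068 + $733 = $32,581.347068

$32,581.35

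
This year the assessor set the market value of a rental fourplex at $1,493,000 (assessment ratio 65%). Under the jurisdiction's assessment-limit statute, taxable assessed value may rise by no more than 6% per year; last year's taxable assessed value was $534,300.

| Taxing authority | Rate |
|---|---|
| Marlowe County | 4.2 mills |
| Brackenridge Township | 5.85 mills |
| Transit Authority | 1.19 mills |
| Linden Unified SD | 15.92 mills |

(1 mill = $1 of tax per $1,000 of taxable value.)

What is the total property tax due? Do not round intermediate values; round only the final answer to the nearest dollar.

$15,382

Uncapped assessed value = $1,493,000 × 0.65 = $970,450
Cap limit = $534,300 × 1.06 = $566,358
Taxable assessed value = min($970,450, $566,358) = $566,358 (cap binds)
Marlowe County: $566,358 × 0.0042 = $2,378.7036
Brackenridge Township: $566,358 × 0.00585 = $3,313.1943
Transit Authority: $566,358 × 0.00119 = $673.96602
Linden Unified SD: $566,358 × 0.01592 = $9,016.41936
Total = $15,382.28328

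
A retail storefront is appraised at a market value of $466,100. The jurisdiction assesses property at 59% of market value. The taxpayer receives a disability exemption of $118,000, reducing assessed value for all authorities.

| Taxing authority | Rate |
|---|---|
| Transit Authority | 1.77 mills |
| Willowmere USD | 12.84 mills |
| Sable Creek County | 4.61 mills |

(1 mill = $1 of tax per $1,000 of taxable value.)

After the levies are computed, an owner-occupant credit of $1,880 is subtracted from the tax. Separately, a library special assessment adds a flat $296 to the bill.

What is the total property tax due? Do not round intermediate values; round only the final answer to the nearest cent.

Assessed value = $466,100 × 0.59 = $274,999
Taxable value = $274,999 − $118,000 = $156,999
Transit Authority: $156,999 × 0.00177 = $277.88823
Willowmere USD: $156,999 × 0.01284 = $2,015.86716
Sable Creek County: $156,999 × 0.00461 = $723.76539
Levies subtotal = $3,017.52078
After credit = $3,017.52078 − $1,880 = $1,137.52078
Total = $1,137.52078 + $296 = $1,433.52078

$1,433.52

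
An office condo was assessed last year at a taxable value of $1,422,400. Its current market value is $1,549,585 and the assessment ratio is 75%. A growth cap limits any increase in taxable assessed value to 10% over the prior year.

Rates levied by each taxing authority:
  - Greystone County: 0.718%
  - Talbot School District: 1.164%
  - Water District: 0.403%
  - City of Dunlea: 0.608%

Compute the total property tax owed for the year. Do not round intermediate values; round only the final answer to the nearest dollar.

$33,622

Uncapped assessed value = $1,549,585 × 0.75 = $1,162,188.75
Cap limit = $1,422,400 × 1.1 = $1,564,640
Taxable assessed value = min($1,162,188.75, $1,564,640) = $1,162,188.75 (cap does not bind)
Greystone County: $1,162,188.75 × 0.00718 = $8,344.515225
Talbot School District: $1,162,188.75 × 0.01164 = $13,527.87705
Water District: $1,162,188.75 × 0.00403 = $4,683.6206625
City of Dunlea: $1,162,188.75 × 0.00608 = $7,066.1076
Total = $33,622.1205375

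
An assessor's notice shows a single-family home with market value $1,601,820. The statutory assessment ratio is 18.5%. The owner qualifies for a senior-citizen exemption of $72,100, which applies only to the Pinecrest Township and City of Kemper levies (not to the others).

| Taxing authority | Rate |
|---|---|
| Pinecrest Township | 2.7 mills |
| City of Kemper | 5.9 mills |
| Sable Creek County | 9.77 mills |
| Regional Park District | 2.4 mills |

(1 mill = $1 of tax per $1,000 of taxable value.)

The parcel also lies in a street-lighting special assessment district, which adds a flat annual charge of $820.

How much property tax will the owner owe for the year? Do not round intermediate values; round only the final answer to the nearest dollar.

$6,355

Assessed value = $1,601,820 × 0.185 = $296,336.7
Pinecrest Township: ($296,336.7 − $72,100) × 0.0027 = $224,236.7 × 0.0027 = $605.43909
City of Kemper: ($296,336.7 − $72,100) × 0.0059 = $224,236.7 × 0.0059 = $1,322.99653
Sable Creek County: $296,336.7 × 0.00977 = $2,895.209559
Regional Park District: $296,336.7 × 0.0024 = $711.20808
Levies subtotal = $5,534.853259
Total = $5,534.853259 + $820 = $6,354.853259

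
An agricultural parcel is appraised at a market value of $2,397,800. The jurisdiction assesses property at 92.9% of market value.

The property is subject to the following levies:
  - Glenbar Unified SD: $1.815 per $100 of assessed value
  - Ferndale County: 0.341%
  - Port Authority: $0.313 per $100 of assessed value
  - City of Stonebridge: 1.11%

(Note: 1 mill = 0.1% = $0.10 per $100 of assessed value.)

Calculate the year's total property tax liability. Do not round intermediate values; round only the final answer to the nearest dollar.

Assessed value = $2,397,800 × 0.929 = $2,227,556.2
Glenbar Unified SD: $2,227,556.2 × 0.01815 = $40,430.14503
Ferndale County: $2,227,556.2 × 0.00341 = $7,595.966642
Port Authority: $2,227,556.2 × 0.00313 = $6,972.250906
City of Stonebridge: $2,227,556.2 × 0.0111 = $24,725.87382
Total = $79,724.236398

$79,724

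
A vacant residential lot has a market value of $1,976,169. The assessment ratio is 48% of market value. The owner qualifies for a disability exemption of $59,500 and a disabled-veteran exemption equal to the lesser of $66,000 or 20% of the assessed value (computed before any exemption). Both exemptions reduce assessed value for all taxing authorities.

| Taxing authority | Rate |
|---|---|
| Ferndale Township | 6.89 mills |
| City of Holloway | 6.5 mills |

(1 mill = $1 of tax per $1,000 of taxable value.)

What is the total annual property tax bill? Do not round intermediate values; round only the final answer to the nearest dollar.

$11,021

Assessed value = $1,976,169 × 0.48 = $948,561.12
Disabled-veteran exemption = min($66,000, 20% × $948,561.12) = min($66,000, $189,712.224) = $66,000 (dollar cap binds)
Taxable value = $948,561.12 − $59,500 − $66,000 = $823,061.12
Ferndale Township: $823,061.12 × 0.00689 = $5,670.8911168
City of Holloway: $823,061.12 × 0.0065 = $5,349.89728
Total = $11,020.7883968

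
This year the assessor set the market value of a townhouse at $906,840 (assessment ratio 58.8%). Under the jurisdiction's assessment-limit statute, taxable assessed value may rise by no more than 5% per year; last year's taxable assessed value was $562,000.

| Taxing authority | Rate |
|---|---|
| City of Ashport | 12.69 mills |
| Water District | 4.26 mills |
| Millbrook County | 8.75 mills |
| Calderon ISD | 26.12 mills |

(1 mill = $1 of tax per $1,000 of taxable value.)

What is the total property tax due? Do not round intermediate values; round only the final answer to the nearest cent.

Uncapped assessed value = $906,840 × 0.588 = $533,221.92
Cap limit = $562,000 × 1.05 = $590,100
Taxable assessed value = min($533,221.92, $590,100) = $533,221.92 (cap does not bind)
City of Ashport: $533,221.92 × 0.01269 = $6,766.5861648
Water District: $533,221.92 × 0.00426 = $2,271.5253792
Millbrook County: $533,221.92 × 0.00875 = $4,665.6918
Calderon ISD: $533,221.92 × 0.02612 = $13,927.7565504
Total = $27,631.5598944

$27,631.56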